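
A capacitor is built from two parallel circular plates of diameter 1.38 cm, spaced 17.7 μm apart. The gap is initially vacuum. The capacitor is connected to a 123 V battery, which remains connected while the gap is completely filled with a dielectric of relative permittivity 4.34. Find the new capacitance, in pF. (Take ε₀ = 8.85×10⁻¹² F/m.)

325 pF

A = π(1.38/2 cm)² = 1.50×10⁻⁴ m².
Initially C₁ = ε₀A/d = 8.85×10⁻¹² × 1.50×10⁻⁴ / 1.77×10⁻⁵ = 7.48×10⁻¹¹ F.
C = κε₀A/d scales with κ, so C₂/C₁ = κ = 4.34.
C₂ = 4.34 × 7.48×10⁻¹¹ = 3.25×10⁻¹⁰ F.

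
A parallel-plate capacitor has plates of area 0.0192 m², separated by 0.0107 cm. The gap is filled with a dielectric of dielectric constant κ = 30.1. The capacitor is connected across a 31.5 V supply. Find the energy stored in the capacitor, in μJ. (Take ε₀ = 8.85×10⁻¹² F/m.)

C = κε₀A/d = 30.1 × 8.85×10⁻¹² × 1.92×10⁻² / 1.07×10⁻⁴ = 4.78×10⁻⁸ F.
U = ½CV² = ½ × 4.78×10⁻⁸ × (31.5)² = 2.37×10⁻⁵ J.

23.7 μJ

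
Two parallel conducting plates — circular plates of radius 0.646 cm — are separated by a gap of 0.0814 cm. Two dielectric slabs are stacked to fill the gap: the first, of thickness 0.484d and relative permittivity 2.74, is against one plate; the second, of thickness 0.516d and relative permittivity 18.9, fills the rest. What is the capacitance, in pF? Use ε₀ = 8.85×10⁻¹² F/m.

A = π(0.646 cm)² = 1.31×10⁻⁴ m².
Stacked slabs ⇒ two capacitors in series, each with the full plate area.
C₁ = κ₁ε₀A/d₁ = 2.74 × 8.85×10⁻¹² × 1.31×10⁻⁴ / 3.94×10⁻⁴ = 8.07×10⁻¹² F.
C₂ = κ₂ε₀A/d₂ = 18.9 × 8.85×10⁻¹² × 1.31×10⁻⁴ / 4.20×10⁻⁴ = 5.22×10⁻¹¹ F.
C = (1/C₁ + 1/C₂)⁻¹ = 6.99×10⁻¹² F.

6.99 pF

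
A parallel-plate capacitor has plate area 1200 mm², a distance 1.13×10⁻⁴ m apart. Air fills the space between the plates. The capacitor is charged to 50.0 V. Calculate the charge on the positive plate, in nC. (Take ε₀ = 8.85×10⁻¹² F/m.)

A = 1200 mm² = 1.20×10⁻³ m².
C = ε₀A/d = 8.85×10⁻¹² × 1.20×10⁻³ / 1.13×10⁻⁴ = 9.40×10⁻¹¹ F.
Q = CV = 9.40×10⁻¹¹ × 50.0 = 4.70×10⁻⁹ C.

Q ≈ 4.70 nC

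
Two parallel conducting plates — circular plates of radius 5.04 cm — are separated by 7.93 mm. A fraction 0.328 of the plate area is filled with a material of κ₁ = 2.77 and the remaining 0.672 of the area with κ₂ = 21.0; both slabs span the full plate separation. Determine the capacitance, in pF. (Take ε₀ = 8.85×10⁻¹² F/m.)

A = π(5.04 cm)² = 7.98×10⁻³ m².
Side-by-side slabs ⇒ two capacitors in parallel, each spanning the full gap.
C₁ = κ₁ε₀A₁/d = 2.77 × 8.85×10⁻¹² × 2.62×10⁻³ / 7.93×10⁻³ = 8.09×10⁻¹² F.
C₂ = κ₂ε₀A₂/d = 21.0 × 8.85×10⁻¹² × 5.36×10⁻³ / 7.93×10⁻³ = 1.26×10⁻¹⁰ F.
C = C₁ + C₂ = 1.34×10⁻¹⁰ F.

C ≈ 134 pF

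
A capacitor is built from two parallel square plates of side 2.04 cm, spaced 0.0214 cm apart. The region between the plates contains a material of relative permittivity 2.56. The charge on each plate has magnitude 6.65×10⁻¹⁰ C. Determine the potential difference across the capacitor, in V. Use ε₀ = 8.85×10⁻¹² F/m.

A = (2.04 cm)² = 4.16×10⁻⁴ m².
C = κε₀A/d = 2.56 × 8.85×10⁻¹² × 4.16×10⁻⁴ / 2.14×10⁻⁴ = 4.41×10⁻¹¹ F.
V = Q/C = 6.65×10⁻¹⁰ / 4.41×10⁻¹¹ = 15.1 V.

V ≈ 15.1 V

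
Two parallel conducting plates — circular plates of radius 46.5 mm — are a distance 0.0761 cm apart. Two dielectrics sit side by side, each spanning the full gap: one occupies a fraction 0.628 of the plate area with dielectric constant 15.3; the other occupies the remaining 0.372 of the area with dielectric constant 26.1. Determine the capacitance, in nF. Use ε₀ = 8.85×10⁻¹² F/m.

C ≈ 1.53 nF

A = π(46.5 mm)² = 6.79×10⁻³ m².
Side-by-side slabs ⇒ two capacitors in parallel, each spanning the full gap.
C₁ = κ₁ε₀A₁/d = 15.3 × 8.85×10⁻¹² × 4.27×10⁻³ / 7.61×10⁻⁴ = 7.59×10⁻¹⁰ F.
C₂ = κ₂ε₀A₂/d = 26.1 × 8.85×10⁻¹² × 2.53×10⁻³ / 7.61×10⁻⁴ = 7.67×10⁻¹⁰ F.
C = C₁ + C₂ = 1.53×10⁻⁹ F.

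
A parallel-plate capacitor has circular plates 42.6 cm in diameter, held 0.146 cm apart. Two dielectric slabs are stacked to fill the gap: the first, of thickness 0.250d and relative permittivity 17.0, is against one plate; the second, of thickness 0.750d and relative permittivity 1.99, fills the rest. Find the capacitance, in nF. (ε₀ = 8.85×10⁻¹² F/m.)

2.21 nF

A = π(42.6/2 cm)² = 0.143 m².
Stacked slabs ⇒ two capacitors in series, each with the full plate area.
C₁ = κ₁ε₀A/d₁ = 17.0 × 8.85×10⁻¹² × 0.143 / 3.65×10⁻⁴ = 5.88×10⁻⁸ F.
C₂ = κ₂ε₀A/d₂ = 1.99 × 8.85×10⁻¹² × 0.143 / 1.09×10⁻³ = 2.29×10⁻⁹ F.
C = (1/C₁ + 1/C₂)⁻¹ = 2.21×10⁻⁹ F.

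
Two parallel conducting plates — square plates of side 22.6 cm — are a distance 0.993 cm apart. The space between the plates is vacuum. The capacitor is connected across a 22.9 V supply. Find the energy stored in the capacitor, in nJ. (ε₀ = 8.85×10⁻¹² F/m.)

11.9 nJ

A = (22.6 cm)² = 5.11×10⁻² m².
C = ε₀A/d = 8.85×10⁻¹² × 5.11×10⁻² / 9.93×10⁻³ = 4.55×10⁻¹¹ F.
U = ½CV² = ½ × 4.55×10⁻¹¹ × (22.9)² = 1.19×10⁻⁸ J.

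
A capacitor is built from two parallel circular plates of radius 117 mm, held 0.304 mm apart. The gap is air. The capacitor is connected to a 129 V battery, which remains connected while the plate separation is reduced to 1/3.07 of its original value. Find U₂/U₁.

Battery connected ⇒ V is held fixed.
C₂ = 3.07 C₁ and U = ½CV², so U₂/U₁ = C₂/C₁ = 3.07.

U₂/U₁ ≈ 3.07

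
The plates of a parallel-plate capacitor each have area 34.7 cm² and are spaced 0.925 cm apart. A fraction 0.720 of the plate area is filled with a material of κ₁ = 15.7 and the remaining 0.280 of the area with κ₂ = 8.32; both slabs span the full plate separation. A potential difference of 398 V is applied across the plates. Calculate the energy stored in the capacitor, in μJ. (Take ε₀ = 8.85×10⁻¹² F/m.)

A = 34.7 cm² = 3.47×10⁻³ m².
Side-by-side slabs ⇒ two capacitors in parallel, each spanning the full gap.
C₁ = κ₁ε₀A₁/d = 15.7 × 8.85×10⁻¹² × 2.50×10⁻³ / 9.25×10⁻³ = 3.75×10⁻¹¹ F.
C₂ = κ₂ε₀A₂/d = 8.32 × 8.85×10⁻¹² × 9.72×10⁻⁴ / 9.25×10⁻³ = 7.73×10⁻¹² F.
C = C₁ + C₂ = 4.53×10⁻¹¹ F.
U = ½CV² = ½ × 4.53×10⁻¹¹ × (398)² = 3.58×10⁻⁶ J.

U ≈ 3.58 μJ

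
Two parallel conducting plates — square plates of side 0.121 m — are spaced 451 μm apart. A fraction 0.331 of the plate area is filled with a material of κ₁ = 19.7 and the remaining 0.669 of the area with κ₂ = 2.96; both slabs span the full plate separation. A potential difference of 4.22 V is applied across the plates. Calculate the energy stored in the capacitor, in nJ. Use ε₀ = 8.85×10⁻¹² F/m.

A = (0.121 m)² = 1.46×10⁻² m².
Side-by-side slabs ⇒ two capacitors in parallel, each spanning the full gap.
C₁ = κ₁ε₀A₁/d = 19.7 × 8.85×10⁻¹² × 4.85×10⁻³ / 4.51×10⁻⁴ = 1.87×10⁻⁹ F.
C₂ = κ₂ε₀A₂/d = 2.96 × 8.85×10⁻¹² × 9.79×10⁻³ / 4.51×10⁻⁴ = 5.69×10⁻¹⁰ F.
C = C₁ + C₂ = 2.44×10⁻⁹ F.
U = ½CV² = ½ × 2.44×10⁻⁹ × (4.22)² = 2.17×10⁻⁸ J.

U ≈ 21.7 nJ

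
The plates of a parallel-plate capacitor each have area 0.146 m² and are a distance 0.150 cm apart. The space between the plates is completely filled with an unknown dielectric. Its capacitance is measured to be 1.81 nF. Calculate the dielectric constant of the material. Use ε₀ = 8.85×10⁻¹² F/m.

κ = Cd/(ε₀A) = 1.81×10⁻⁹ × 1.50×10⁻³ / (8.85×10⁻¹² × 0.146) = 2.10.

κ ≈ 2.10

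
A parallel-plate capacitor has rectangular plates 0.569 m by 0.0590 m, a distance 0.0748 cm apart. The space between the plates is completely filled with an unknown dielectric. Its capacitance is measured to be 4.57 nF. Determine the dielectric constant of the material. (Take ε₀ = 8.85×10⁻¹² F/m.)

A = 0.569 × 0.0590 m² = 3.36×10⁻² m².
κ = Cd/(ε₀A) = 4.57×10⁻⁹ × 7.48×10⁻⁴ / (8.85×10⁻¹² × 3.36×10⁻²) = 11.5.

11.5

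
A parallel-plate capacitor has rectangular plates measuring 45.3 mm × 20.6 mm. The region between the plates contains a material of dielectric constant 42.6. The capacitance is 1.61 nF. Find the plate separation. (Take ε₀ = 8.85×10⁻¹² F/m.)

219 μm

A = 45.3 × 20.6 mm² = 9.33×10⁻⁴ m².
d = κε₀A/C = 42.6 × 8.85×10⁻¹² × 9.33×10⁻⁴ / 1.61×10⁻⁹ = 2.19×10⁻⁴ m.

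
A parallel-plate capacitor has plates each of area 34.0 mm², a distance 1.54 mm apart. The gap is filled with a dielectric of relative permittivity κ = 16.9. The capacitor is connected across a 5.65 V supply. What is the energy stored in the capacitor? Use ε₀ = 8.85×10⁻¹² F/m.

U ≈ 52.7 pJ

A = 34.0 mm² = 3.40×10⁻⁵ m².
C = κε₀A/d = 16.9 × 8.85×10⁻¹² × 3.40×10⁻⁵ / 1.54×10⁻³ = 3.30×10⁻¹² F.
U = ½CV² = ½ × 3.30×10⁻¹² × (5.65)² = 5.27×10⁻¹¹ J.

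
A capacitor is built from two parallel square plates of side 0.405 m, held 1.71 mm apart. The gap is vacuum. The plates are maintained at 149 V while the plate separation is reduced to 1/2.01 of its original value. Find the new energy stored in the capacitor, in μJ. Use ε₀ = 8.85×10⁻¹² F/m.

A = (0.405 m)² = 0.164 m².
Initially C₁ = ε₀A/d = 8.85×10⁻¹² × 0.164 / 1.71×10⁻³ = 8.49×10⁻¹⁰ F.
U₁ = 9.42×10⁻⁶ J.
Battery connected ⇒ V is held fixed. C₂ = 2.01 C₁ and U = ½CV², so U₂/U₁ = C₂/C₁ = 2.01.
U₂ = 2.01 × 9.42×10⁻⁶ = 1.89×10⁻⁵ J.

18.9 μJ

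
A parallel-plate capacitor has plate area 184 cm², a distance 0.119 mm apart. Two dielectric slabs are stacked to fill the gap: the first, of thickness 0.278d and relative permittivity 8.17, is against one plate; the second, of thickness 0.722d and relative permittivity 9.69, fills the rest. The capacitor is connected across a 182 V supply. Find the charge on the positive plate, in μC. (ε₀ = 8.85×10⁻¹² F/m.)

A = 184 cm² = 1.84×10⁻² m².
Stacked slabs ⇒ two capacitors in series, each with the full plate area.
C₁ = κ₁ε₀A/d₁ = 8.17 × 8.85×10⁻¹² × 1.84×10⁻² / 3.31×10⁻⁵ = 4.02×10⁻⁸ F.
C₂ = κ₂ε₀A/d₂ = 9.69 × 8.85×10⁻¹² × 1.84×10⁻² / 8.59×10⁻⁵ = 1.84×10⁻⁸ F.
C = (1/C₁ + 1/C₂)⁻¹ = 1.26×10⁻⁸ F.
Q = CV = 1.26×10⁻⁸ × 182 = 2.29×10⁻⁶ C.

2.29 μC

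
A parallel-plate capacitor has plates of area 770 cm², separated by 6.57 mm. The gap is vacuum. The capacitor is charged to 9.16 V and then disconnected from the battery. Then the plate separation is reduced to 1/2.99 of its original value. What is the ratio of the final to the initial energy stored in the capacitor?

U₂/U₁ ≈ 0.334

Isolated ⇒ Q is held fixed.
C₂ = 2.99 C₁ and U = Q²/(2C), so U₂/U₁ = C₁/C₂ = 0.334.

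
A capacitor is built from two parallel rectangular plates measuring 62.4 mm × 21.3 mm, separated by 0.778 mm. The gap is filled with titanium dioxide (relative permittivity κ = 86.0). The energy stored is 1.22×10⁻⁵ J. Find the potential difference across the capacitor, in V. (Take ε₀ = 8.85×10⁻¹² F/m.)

V ≈ 137 V

A = 62.4 × 21.3 mm² = 1.33×10⁻³ m².
C = κε₀A/d = 86.0 × 8.85×10⁻¹² × 1.33×10⁻³ / 7.78×10⁻⁴ = 1.30×10⁻⁹ F.
V = √(2U/C) = √(2 × 1.22×10⁻⁵ / 1.30×10⁻⁹) = 1.37×10² V.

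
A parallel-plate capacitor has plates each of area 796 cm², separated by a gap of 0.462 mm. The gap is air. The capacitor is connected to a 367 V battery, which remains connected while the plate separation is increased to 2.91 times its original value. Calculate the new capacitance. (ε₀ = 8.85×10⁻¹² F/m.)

A = 796 cm² = 7.96×10⁻² m².
Initially C₁ = ε₀A/d = 8.85×10⁻¹² × 7.96×10⁻² / 4.62×10⁻⁴ = 1.52×10⁻⁹ F.
C = ε₀A/d scales as 1/d, so C₂/C₁ = d₁/d₂ = 1/2.91 = 0.344.
C₂ = 0.344 × 1.52×10⁻⁹ = 5.24×10⁻¹⁰ F.

C ≈ 0.524 nF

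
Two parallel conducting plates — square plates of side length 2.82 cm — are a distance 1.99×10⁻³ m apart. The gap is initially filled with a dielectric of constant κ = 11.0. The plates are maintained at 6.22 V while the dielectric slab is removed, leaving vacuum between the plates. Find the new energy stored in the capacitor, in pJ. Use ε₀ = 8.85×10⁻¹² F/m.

68.4 pJ

A = (2.82 cm)² = 7.95×10⁻⁴ m².
Initially C₁ = κε₀A/d = 11.0 × 8.85×10⁻¹² × 7.95×10⁻⁴ / 1.99×10⁻³ = 3.89×10⁻¹¹ F.
U₁ = 7.53×10⁻¹⁰ J.
Battery connected ⇒ V is held fixed. C₂ = 0.0909 C₁ and U = ½CV², so U₂/U₁ = C₂/C₁ = 0.0909.
U₂ = 0.0909 × 7.53×10⁻¹⁰ = 6.84×10⁻¹¹ J.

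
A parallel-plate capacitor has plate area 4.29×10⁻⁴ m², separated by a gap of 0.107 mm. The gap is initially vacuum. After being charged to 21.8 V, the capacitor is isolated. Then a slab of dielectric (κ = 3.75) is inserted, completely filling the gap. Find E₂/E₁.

E₂/E₁ ≈ 0.267

Isolated ⇒ Q is held fixed.
V₂ = Q/C₂ = V₁/3.75; E = V/d, so E₂/E₁ = (V₂/V₁)(d₁/d₂) = 0.267.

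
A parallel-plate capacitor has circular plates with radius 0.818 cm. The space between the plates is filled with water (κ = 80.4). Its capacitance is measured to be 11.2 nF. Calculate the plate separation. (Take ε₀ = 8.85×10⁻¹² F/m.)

d ≈ 13.4 μm

A = π(0.818 cm)² = 2.10×10⁻⁴ m².
d = κε₀A/C = 80.4 × 8.85×10⁻¹² × 2.10×10⁻⁴ / 1.12×10⁻⁸ = 1.34×10⁻⁵ m.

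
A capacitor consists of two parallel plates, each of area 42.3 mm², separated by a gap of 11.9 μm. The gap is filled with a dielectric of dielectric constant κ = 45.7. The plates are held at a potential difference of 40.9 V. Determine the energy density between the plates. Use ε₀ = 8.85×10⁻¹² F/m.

2389 J/m³

E = V/d = 40.9 / 1.19×10⁻⁵ = 3.44×10⁶ V/m.
u = ½κε₀E² = ½ × 45.7 × 8.85×10⁻¹² × (3.44×10⁶)² = 2.39×10³ J/m³.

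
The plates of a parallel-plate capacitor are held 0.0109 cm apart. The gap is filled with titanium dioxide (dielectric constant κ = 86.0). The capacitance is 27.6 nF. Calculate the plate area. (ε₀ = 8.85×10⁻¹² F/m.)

A ≈ 39.5 cm²

A = Cd/(κε₀) = 2.76×10⁻⁸ × 1.09×10⁻⁴ / (86.0 × 8.85×10⁻¹²) = 3.95×10⁻³ m².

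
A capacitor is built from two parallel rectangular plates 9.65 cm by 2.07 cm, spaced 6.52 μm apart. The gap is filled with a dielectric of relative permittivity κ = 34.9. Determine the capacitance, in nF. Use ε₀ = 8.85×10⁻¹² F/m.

A = 9.65 × 2.07 cm² = 2.00×10⁻³ m².
C = κε₀A/d = 34.9 × 8.85×10⁻¹² × 2.00×10⁻³ / 6.52×10⁻⁶ = 9.46×10⁻⁸ F.

94.6 nF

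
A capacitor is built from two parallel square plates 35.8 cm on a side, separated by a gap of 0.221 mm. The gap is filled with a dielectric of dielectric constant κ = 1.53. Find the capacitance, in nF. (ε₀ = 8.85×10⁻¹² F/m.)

A = (35.8 cm)² = 0.128 m².
C = κε₀A/d = 1.53 × 8.85×10⁻¹² × 0.128 / 2.21×10⁻⁴ = 7.85×10⁻⁹ F.

C ≈ 7.85 nF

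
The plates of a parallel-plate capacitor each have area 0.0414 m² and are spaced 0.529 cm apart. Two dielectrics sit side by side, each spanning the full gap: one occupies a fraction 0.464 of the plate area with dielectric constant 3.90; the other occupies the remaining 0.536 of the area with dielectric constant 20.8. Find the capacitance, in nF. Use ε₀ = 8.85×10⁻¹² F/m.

0.898 nF

Side-by-side slabs ⇒ two capacitors in parallel, each spanning the full gap.
C₁ = κ₁ε₀A₁/d = 3.90 × 8.85×10⁻¹² × 1.92×10⁻² / 5.29×10⁻³ = 1.25×10⁻¹⁰ F.
C₂ = κ₂ε₀A₂/d = 20.8 × 8.85×10⁻¹² × 2.22×10⁻² / 5.29×10⁻³ = 7.72×10⁻¹⁰ F.
C = C₁ + C₂ = 8.98×10⁻¹⁰ F.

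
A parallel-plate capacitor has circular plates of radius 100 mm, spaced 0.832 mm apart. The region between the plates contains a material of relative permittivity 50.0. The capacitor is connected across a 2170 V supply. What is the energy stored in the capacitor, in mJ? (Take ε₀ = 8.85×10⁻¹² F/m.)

39.3 mJ

A = π(100 mm)² = 3.14×10⁻² m².
C = κε₀A/d = 50.0 × 8.85×10⁻¹² × 3.14×10⁻² / 8.32×10⁻⁴ = 1.67×10⁻⁸ F.
U = ½CV² = ½ × 1.67×10⁻⁸ × (2170)² = 3.93×10⁻² J.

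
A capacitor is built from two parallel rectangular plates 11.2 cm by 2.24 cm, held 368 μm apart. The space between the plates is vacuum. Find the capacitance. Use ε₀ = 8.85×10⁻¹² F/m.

C ≈ 60.3 pF

A = 11.2 × 2.24 cm² = 2.51×10⁻³ m².
C = ε₀A/d = 8.85×10⁻¹² × 2.51×10⁻³ / 3.68×10⁻⁴ = 6.03×10⁻¹¹ F.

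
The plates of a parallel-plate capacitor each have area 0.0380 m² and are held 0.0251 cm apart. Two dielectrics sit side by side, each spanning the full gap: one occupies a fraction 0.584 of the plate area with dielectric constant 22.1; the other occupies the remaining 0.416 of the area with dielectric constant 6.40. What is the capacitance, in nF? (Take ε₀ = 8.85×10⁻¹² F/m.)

Side-by-side slabs ⇒ two capacitors in parallel, each spanning the full gap.
C₁ = κ₁ε₀A₁/d = 22.1 × 8.85×10⁻¹² × 2.22×10⁻² / 2.51×10⁻⁴ = 1.73×10⁻⁸ F.
C₂ = κ₂ε₀A₂/d = 6.40 × 8.85×10⁻¹² × 1.58×10⁻² / 2.51×10⁻⁴ = 3.57×10⁻⁹ F.
C = C₁ + C₂ = 2.09×10⁻⁸ F.

C ≈ 20.9 nF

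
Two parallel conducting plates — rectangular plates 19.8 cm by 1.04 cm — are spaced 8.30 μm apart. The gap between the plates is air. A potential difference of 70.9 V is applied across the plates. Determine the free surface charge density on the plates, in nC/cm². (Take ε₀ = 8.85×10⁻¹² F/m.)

A = 19.8 × 1.04 cm² = 2.06×10⁻³ m².
C = ε₀A/d = 8.85×10⁻¹² × 2.06×10⁻³ / 8.30×10⁻⁶ = 2.20×10⁻⁹ F.
σ = Q/A = CV/A = 2.20×10⁻⁹ × 70.9 / 2.06×10⁻³ = 7.56×10⁻⁵ C/m².

σ ≈ 7.56 nC/cm²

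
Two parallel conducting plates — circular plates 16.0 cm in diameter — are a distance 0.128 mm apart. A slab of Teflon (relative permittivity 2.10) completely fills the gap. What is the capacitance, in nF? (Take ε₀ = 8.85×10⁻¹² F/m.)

A = π(16.0/2 cm)² = 2.01×10⁻² m².
C = κε₀A/d = 2.10 × 8.85×10⁻¹² × 2.01×10⁻² / 1.28×10⁻⁴ = 2.92×10⁻⁹ F.

2.92 nF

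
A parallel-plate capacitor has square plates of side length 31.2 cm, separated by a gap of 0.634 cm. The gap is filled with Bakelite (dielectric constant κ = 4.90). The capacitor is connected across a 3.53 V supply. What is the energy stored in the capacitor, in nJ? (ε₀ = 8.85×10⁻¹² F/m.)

U ≈ 4.15 nJ

A = (31.2 cm)² = 9.73×10⁻² m².
C = κε₀A/d = 4.90 × 8.85×10⁻¹² × 9.73×10⁻² / 6.34×10⁻³ = 6.66×10⁻¹⁰ F.
U = ½CV² = ½ × 6.66×10⁻¹⁰ × (3.53)² = 4.15×10⁻⁹ J.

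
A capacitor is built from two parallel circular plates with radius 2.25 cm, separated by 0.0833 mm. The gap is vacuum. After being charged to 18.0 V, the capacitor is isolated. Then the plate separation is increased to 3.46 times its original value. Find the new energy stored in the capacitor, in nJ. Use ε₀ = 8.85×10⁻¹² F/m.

A = π(2.25 cm)² = 1.59×10⁻³ m².
Initially C₁ = ε₀A/d = 8.85×10⁻¹² × 1.59×10⁻³ / 8.33×10⁻⁵ = 1.69×10⁻¹⁰ F.
U₁ = 2.74×10⁻⁸ J.
Isolated ⇒ Q is held fixed. C₂ = 0.289 C₁ and U = Q²/(2C), so U₂/U₁ = C₁/C₂ = 3.46.
U₂ = 3.46 × 2.74×10⁻⁸ = 9.47×10⁻⁸ J.

U ≈ 94.7 nJ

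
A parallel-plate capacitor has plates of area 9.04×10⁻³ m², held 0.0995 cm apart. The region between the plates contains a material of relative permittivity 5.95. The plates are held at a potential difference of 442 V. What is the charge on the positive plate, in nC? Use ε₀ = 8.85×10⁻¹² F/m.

C = κε₀A/d = 5.95 × 8.85×10⁻¹² × 9.04×10⁻³ / 9.95×10⁻⁴ = 4.78×10⁻¹⁰ F.
Q = CV = 4.78×10⁻¹⁰ × 442 = 2.11×10⁻⁷ C.

Q ≈ 211 nC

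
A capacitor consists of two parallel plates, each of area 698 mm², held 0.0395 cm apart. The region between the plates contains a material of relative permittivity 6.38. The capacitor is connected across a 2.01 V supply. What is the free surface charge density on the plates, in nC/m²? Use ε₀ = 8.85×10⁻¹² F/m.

σ ≈ 287 nC/m²

A = 698 mm² = 6.98×10⁻⁴ m².
C = κε₀A/d = 6.38 × 8.85×10⁻¹² × 6.98×10⁻⁴ / 3.95×10⁻⁴ = 9.98×10⁻¹¹ F.
σ = Q/A = CV/A = 9.98×10⁻¹¹ × 2.01 / 6.98×10⁻⁴ = 2.87×10⁻⁷ C/m².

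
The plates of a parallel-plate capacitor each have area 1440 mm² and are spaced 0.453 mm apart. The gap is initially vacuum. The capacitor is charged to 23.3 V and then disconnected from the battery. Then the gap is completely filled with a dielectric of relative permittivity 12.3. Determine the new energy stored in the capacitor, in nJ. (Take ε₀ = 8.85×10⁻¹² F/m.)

U ≈ 0.621 nJ

A = 1440 mm² = 1.44×10⁻³ m².
Initially C₁ = ε₀A/d = 8.85×10⁻¹² × 1.44×10⁻³ / 4.53×10⁻⁴ = 2.81×10⁻¹¹ F.
U₁ = 7.64×10⁻⁹ J.
Isolated ⇒ Q is held fixed. C₂ = 12.3 C₁ and U = Q²/(2C), so U₂/U₁ = C₁/C₂ = 0.0813.
U₂ = 0.0813 × 7.64×10⁻⁹ = 6.21×10⁻¹⁰ J.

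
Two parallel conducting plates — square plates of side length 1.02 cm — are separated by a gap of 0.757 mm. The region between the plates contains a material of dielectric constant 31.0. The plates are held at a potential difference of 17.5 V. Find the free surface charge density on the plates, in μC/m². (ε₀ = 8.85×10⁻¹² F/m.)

A = (1.02 cm)² = 1.04×10⁻⁴ m².
C = κε₀A/d = 31.0 × 8.85×10⁻¹² × 1.04×10⁻⁴ / 7.57×10⁻⁴ = 3.77×10⁻¹¹ F.
σ = Q/A = CV/A = 3.77×10⁻¹¹ × 17.5 / 1.04×10⁻⁴ = 6.34×10⁻⁶ C/m².

6.34 μC/m²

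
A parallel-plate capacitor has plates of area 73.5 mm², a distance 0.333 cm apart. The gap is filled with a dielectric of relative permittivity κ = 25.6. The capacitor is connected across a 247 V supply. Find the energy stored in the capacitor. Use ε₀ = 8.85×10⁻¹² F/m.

A = 73.5 mm² = 7.35×10⁻⁵ m².
C = κε₀A/d = 25.6 × 8.85×10⁻¹² × 7.35×10⁻⁵ / 3.33×10⁻³ = 5.00×10⁻¹² F.
U = ½CV² = ½ × 5.00×10⁻¹² × (247)² = 1.53×10⁻⁷ J.

U ≈ 153 nJ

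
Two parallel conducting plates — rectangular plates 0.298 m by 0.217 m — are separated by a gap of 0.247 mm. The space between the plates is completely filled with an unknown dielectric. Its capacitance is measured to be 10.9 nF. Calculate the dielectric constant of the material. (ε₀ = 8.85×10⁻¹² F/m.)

κ ≈ 4.70

A = 0.298 × 0.217 m² = 6.47×10⁻² m².
κ = Cd/(ε₀A) = 1.09×10⁻⁸ × 2.47×10⁻⁴ / (8.85×10⁻¹² × 6.47×10⁻²) = 4.70.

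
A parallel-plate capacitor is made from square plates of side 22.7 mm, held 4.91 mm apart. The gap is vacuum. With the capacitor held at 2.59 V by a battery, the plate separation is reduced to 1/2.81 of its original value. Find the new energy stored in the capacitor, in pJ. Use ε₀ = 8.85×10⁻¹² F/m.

A = (22.7 mm)² = 5.15×10⁻⁴ m².
Initially C₁ = ε₀A/d = 8.85×10⁻¹² × 5.15×10⁻⁴ / 4.91×10⁻³ = 9.29×10⁻¹³ F.
U₁ = 3.12×10⁻¹² J.
Battery connected ⇒ V is held fixed. C₂ = 2.81 C₁ and U = ½CV², so U₂/U₁ = C₂/C₁ = 2.81.
U₂ = 2.81 × 3.12×10⁻¹² = 8.75×10⁻¹² J.

8.75 pJ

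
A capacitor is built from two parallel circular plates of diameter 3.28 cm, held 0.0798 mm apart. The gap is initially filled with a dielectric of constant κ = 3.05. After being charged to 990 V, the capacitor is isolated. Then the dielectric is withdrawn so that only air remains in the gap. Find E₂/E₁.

Isolated ⇒ Q is held fixed.
V₂ = Q/C₂ = V₁/0.328; E = V/d, so E₂/E₁ = (V₂/V₁)(d₁/d₂) = 3.05.

E₂/E₁ ≈ 3.05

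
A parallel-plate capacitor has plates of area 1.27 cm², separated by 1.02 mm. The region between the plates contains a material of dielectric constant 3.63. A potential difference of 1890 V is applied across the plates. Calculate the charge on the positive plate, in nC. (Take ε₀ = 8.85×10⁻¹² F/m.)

A = 1.27 cm² = 1.27×10⁻⁴ m².
C = κε₀A/d = 3.63 × 8.85×10⁻¹² × 1.27×10⁻⁴ / 1.02×10⁻³ = 4.00×10⁻¹² F.
Q = CV = 4.00×10⁻¹² × 1890 = 7.56×10⁻⁹ C.

7.56 nC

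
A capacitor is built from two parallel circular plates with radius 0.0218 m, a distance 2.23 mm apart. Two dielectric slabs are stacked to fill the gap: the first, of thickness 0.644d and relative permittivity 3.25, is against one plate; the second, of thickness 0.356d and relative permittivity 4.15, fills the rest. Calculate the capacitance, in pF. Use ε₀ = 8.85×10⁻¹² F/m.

C ≈ 20.9 pF

A = π(0.0218 m)² = 1.49×10⁻³ m².
Stacked slabs ⇒ two capacitors in series, each with the full plate area.
C₁ = κ₁ε₀A/d₁ = 3.25 × 8.85×10⁻¹² × 1.49×10⁻³ / 1.44×10⁻³ = 2.99×10⁻¹¹ F.
C₂ = κ₂ε₀A/d₂ = 4.15 × 8.85×10⁻¹² × 1.49×10⁻³ / 7.94×10⁻⁴ = 6.91×10⁻¹¹ F.
C = (1/C₁ + 1/C₂)⁻¹ = 2.09×10⁻¹¹ F.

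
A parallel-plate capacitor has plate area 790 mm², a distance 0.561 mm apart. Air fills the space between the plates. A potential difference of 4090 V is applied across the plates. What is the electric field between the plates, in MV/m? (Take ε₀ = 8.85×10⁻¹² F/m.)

E ≈ 7.29 MV/m

E = V/d = 4090 / 5.61×10⁻⁴ = 7.29×10⁶ V/m.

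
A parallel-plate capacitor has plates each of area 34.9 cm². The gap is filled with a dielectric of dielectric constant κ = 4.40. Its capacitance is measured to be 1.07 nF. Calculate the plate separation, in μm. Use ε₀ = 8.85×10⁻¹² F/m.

A = 34.9 cm² = 3.49×10⁻³ m².
d = κε₀A/C = 4.40 × 8.85×10⁻¹² × 3.49×10⁻³ / 1.07×10⁻⁹ = 1.27×10⁻⁴ m.

127 μm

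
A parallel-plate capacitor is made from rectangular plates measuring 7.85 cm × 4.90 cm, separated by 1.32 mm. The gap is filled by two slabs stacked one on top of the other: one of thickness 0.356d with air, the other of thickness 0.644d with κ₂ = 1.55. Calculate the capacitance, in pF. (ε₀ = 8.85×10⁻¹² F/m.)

A = 7.85 × 4.90 cm² = 3.85×10⁻³ m².
Stacked slabs ⇒ two capacitors in series, each with the full plate area.
C₁ = κ₁ε₀A/d₁ = 1.00 × 8.85×10⁻¹² × 3.85×10⁻³ / 4.70×10⁻⁴ = 7.24×10⁻¹¹ F.
C₂ = κ₂ε₀A/d₂ = 1.55 × 8.85×10⁻¹² × 3.85×10⁻³ / 8.50×10⁻⁴ = 6.21×10⁻¹¹ F.
C = (1/C₁ + 1/C₂)⁻¹ = 3.34×10⁻¹¹ F.

33.4 pF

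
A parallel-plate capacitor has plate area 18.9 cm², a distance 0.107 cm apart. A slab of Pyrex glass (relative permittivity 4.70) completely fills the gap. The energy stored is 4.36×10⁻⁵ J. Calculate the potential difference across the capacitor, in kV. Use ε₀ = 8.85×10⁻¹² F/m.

1.09 kV

A = 18.9 cm² = 1.89×10⁻³ m².
C = κε₀A/d = 4.70 × 8.85×10⁻¹² × 1.89×10⁻³ / 1.07×10⁻³ = 7.35×10⁻¹¹ F.
V = √(2U/C) = √(2 × 4.36×10⁻⁵ / 7.35×10⁻¹¹) = 1.09×10³ V.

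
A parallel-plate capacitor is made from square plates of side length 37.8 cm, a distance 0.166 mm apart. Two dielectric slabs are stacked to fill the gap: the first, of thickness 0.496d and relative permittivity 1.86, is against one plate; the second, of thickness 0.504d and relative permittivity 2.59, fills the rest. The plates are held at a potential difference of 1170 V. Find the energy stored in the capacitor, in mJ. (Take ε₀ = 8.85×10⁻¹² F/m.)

A = (37.8 cm)² = 0.143 m².
Stacked slabs ⇒ two capacitors in series, each with the full plate area.
C₁ = κ₁ε₀A/d₁ = 1.86 × 8.85×10⁻¹² × 0.143 / 8.23×10⁻⁵ = 2.86×10⁻⁸ F.
C₂ = κ₂ε₀A/d₂ = 2.59 × 8.85×10⁻¹² × 0.143 / 8.37×10⁻⁵ = 3.91×10⁻⁸ F.
C = (1/C₁ + 1/C₂)⁻¹ = 1.65×10⁻⁸ F.
U = ½CV² = ½ × 1.65×10⁻⁸ × (1170)² = 1.13×10⁻² J.

11.3 mJ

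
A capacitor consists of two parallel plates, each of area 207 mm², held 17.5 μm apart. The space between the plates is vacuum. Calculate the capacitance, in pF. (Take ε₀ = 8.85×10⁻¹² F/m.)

105 pF

A = 207 mm² = 2.07×10⁻⁴ m².
C = ε₀A/d = 8.85×10⁻¹² × 2.07×10⁻⁴ / 1.75×10⁻⁵ = 1.05×10⁻¹⁰ F.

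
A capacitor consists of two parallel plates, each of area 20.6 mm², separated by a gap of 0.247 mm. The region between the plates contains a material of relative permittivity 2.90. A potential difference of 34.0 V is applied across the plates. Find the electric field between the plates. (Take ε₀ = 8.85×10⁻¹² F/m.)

E = V/d = 34.0 / 2.47×10⁻⁴ = 1.38×10⁵ V/m.

E ≈ 138 V/mm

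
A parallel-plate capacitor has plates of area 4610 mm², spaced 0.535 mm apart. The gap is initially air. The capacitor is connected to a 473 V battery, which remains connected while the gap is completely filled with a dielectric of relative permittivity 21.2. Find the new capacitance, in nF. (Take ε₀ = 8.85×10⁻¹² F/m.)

A = 4610 mm² = 4.61×10⁻³ m².
Initially C₁ = ε₀A/d = 8.85×10⁻¹² × 4.61×10⁻³ / 5.35×10⁻⁴ = 7.63×10⁻¹¹ F.
C = κε₀A/d scales with κ, so C₂/C₁ = κ = 21.2.
C₂ = 21.2 × 7.63×10⁻¹¹ = 1.62×10⁻⁹ F.

C ≈ 1.62 nF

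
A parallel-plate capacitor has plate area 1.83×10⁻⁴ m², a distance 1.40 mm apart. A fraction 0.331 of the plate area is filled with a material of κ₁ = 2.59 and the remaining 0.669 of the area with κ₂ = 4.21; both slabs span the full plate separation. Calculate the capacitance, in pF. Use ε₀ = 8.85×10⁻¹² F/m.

4.25 pF

Side-by-side slabs ⇒ two capacitors in parallel, each spanning the full gap.
C₁ = κ₁ε₀A₁/d = 2.59 × 8.85×10⁻¹² × 6.06×10⁻⁵ / 1.40×10⁻³ = 9.92×10⁻¹³ F.
C₂ = κ₂ε₀A₂/d = 4.21 × 8.85×10⁻¹² × 1.22×10⁻⁴ / 1.40×10⁻³ = 3.26×10⁻¹² F.
C = C₁ + C₂ = 4.25×10⁻¹² F.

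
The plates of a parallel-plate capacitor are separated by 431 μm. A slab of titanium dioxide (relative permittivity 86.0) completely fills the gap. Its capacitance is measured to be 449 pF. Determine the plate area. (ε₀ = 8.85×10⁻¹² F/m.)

A ≈ 2.54 cm²

A = Cd/(κε₀) = 4.49×10⁻¹⁰ × 4.31×10⁻⁴ / (86.0 × 8.85×10⁻¹²) = 2.54×10⁻⁴ m².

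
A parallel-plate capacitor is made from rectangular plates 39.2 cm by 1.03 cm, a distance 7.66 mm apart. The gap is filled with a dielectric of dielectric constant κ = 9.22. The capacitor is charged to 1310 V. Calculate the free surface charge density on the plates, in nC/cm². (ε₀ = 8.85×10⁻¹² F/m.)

σ ≈ 1.40 nC/cm²

A = 39.2 × 1.03 cm² = 4.04×10⁻³ m².
C = κε₀A/d = 9.22 × 8.85×10⁻¹² × 4.04×10⁻³ / 7.66×10⁻³ = 4.30×10⁻¹¹ F.
σ = Q/A = CV/A = 4.30×10⁻¹¹ × 1310 / 4.04×10⁻³ = 1.40×10⁻⁵ C/m².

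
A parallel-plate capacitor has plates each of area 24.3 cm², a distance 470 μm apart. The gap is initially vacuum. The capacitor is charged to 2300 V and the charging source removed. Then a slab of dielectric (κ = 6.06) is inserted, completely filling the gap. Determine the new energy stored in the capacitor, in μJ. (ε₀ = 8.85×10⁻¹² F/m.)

A = 24.3 cm² = 2.43×10⁻³ m².
Initially C₁ = ε₀A/d = 8.85×10⁻¹² × 2.43×10⁻³ / 4.70×10⁻⁴ = 4.58×10⁻¹¹ F.
U₁ = 1.21×10⁻⁴ J.
Isolated ⇒ Q is held fixed. C₂ = 6.06 C₁ and U = Q²/(2C), so U₂/U₁ = C₁/C₂ = 0.165.
U₂ = 0.165 × 1.21×10⁻⁴ = 2.00×10⁻⁵ J.

20.0 μJ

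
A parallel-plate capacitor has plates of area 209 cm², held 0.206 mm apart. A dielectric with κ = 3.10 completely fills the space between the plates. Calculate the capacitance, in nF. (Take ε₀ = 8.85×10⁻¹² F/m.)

C ≈ 2.78 nF

A = 209 cm² = 2.09×10⁻² m².
C = κε₀A/d = 3.10 × 8.85×10⁻¹² × 2.09×10⁻² / 2.06×10⁻⁴ = 2.78×10⁻⁹ F.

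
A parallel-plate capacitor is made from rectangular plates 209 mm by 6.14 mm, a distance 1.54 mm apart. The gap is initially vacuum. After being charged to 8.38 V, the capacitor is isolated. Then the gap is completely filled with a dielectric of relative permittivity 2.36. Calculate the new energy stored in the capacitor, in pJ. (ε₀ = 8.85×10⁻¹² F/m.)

A = 209 × 6.14 mm² = 1.28×10⁻³ m².
Initially C₁ = ε₀A/d = 8.85×10⁻¹² × 1.28×10⁻³ / 1.54×10⁻³ = 7.37×10⁻¹² F.
U₁ = 2.59×10⁻¹⁰ J.
Isolated ⇒ Q is held fixed. C₂ = 2.36 C₁ and U = Q²/(2C), so U₂/U₁ = C₁/C₂ = 0.424.
U₂ = 0.424 × 2.59×10⁻¹⁰ = 1.10×10⁻¹⁰ J.

110 pJ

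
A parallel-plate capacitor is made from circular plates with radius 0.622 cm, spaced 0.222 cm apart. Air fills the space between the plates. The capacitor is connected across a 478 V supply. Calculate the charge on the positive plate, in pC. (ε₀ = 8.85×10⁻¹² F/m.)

Q ≈ 232 pC

A = π(0.622 cm)² = 1.22×10⁻⁴ m².
C = ε₀A/d = 8.85×10⁻¹² × 1.22×10⁻⁴ / 2.22×10⁻³ = 4.85×10⁻¹³ F.
Q = CV = 4.85×10⁻¹³ × 478 = 2.32×10⁻¹⁰ C.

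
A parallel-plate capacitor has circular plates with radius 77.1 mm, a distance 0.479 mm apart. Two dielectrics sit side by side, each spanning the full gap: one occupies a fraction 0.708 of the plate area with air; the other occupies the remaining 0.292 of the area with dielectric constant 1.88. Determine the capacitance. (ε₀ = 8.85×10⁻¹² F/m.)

C ≈ 434 pF

A = π(77.1 mm)² = 1.87×10⁻² m².
Side-by-side slabs ⇒ two capacitors in parallel, each spanning the full gap.
C₁ = κ₁ε₀A₁/d = 1.00 × 8.85×10⁻¹² × 1.32×10⁻² / 4.79×10⁻⁴ = 2.44×10⁻¹⁰ F.
C₂ = κ₂ε₀A₂/d = 1.88 × 8.85×10⁻¹² × 5.45×10⁻³ / 4.79×10⁻⁴ = 1.89×10⁻¹⁰ F.
C = C₁ + C₂ = 4.34×10⁻¹⁰ F.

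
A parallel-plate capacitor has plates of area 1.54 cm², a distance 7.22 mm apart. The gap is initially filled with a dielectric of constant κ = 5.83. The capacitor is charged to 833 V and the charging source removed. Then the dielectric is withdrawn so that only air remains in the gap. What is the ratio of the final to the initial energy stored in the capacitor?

U₂/U₁ ≈ 5.83

Isolated ⇒ Q is held fixed.
C₂ = 0.172 C₁ and U = Q²/(2C), so U₂/U₁ = C₁/C₂ = 5.83.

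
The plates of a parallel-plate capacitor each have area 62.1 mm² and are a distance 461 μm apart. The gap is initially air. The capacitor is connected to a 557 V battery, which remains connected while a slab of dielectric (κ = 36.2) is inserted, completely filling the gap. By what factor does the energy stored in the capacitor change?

U₂/U₁ ≈ 36.2

Battery connected ⇒ V is held fixed.
C₂ = 36.2 C₁ and U = ½CV², so U₂/U₁ = C₂/C₁ = 36.2.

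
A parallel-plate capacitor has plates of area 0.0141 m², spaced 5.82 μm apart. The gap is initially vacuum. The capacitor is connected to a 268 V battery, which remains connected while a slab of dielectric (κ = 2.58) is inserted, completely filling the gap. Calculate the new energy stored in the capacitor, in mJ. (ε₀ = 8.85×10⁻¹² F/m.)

1.99 mJ

Initially C₁ = ε₀A/d = 8.85×10⁻¹² × 1.41×10⁻² / 5.82×10⁻⁶ = 2.14×10⁻⁸ F.
U₁ = 7.70×10⁻⁴ J.
Battery connected ⇒ V is held fixed. C₂ = 2.58 C₁ and U = ½CV², so U₂/U₁ = C₂/C₁ = 2.58.
U₂ = 2.58 × 7.70×10⁻⁴ = 1.99×10⁻³ J.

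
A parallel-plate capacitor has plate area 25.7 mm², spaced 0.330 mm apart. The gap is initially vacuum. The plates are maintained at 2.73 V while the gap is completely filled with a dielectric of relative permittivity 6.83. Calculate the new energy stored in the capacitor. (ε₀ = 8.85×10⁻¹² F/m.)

A = 25.7 mm² = 2.57×10⁻⁵ m².
Initially C₁ = ε₀A/d = 8.85×10⁻¹² × 2.57×10⁻⁵ / 3.30×10⁻⁴ = 6.89×10⁻¹³ F.
U₁ = 2.57×10⁻¹² J.
Battery connected ⇒ V is held fixed. C₂ = 6.83 C₁ and U = ½CV², so U₂/U₁ = C₂/C₁ = 6.83.
U₂ = 6.83 × 2.57×10⁻¹² = 1.75×10⁻¹¹ J.

U ≈ 17.5 pJ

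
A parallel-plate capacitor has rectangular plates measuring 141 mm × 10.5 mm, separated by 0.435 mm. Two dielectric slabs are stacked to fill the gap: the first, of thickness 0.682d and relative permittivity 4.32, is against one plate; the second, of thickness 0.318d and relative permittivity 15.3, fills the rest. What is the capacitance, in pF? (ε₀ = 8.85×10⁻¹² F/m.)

A = 141 × 10.5 mm² = 1.48×10⁻³ m².
Stacked slabs ⇒ two capacitors in series, each with the full plate area.
C₁ = κ₁ε₀A/d₁ = 4.32 × 8.85×10⁻¹² × 1.48×10⁻³ / 2.97×10⁻⁴ = 1.91×10⁻¹⁰ F.
C₂ = κ₂ε₀A/d₂ = 15.3 × 8.85×10⁻¹² × 1.48×10⁻³ / 1.38×10⁻⁴ = 1.45×10⁻⁹ F.
C = (1/C₁ + 1/C₂)⁻¹ = 1.69×10⁻¹⁰ F.

C ≈ 169 pF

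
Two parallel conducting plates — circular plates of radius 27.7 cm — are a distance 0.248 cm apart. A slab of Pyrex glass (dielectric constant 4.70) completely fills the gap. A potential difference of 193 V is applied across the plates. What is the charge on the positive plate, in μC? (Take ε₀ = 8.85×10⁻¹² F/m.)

A = π(27.7 cm)² = 0.241 m².
C = κε₀A/d = 4.70 × 8.85×10⁻¹² × 0.241 / 2.48×10⁻³ = 4.04×10⁻⁹ F.
Q = CV = 4.04×10⁻⁹ × 193 = 7.80×10⁻⁷ C.

0.780 μC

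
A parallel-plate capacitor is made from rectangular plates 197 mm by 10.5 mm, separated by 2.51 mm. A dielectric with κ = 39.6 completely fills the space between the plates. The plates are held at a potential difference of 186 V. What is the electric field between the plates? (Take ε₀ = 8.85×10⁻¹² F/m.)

74.1 kV/m

E = V/d = 186 / 2.51×10⁻³ = 7.41×10⁴ V/m.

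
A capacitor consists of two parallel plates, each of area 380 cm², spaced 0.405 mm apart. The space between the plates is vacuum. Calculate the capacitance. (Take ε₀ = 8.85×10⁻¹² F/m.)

A = 380 cm² = 3.80×10⁻² m².
C = ε₀A/d = 8.85×10⁻¹² × 3.80×10⁻² / 4.05×10⁻⁴ = 8.30×10⁻¹⁰ F.

0.830 nF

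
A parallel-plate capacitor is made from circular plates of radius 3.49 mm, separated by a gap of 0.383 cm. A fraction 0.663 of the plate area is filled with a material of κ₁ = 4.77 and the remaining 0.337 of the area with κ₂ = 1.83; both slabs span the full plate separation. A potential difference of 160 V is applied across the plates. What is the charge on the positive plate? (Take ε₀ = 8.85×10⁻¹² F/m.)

Q ≈ 53.5 pC

A = π(3.49 mm)² = 3.83×10⁻⁵ m².
Side-by-side slabs ⇒ two capacitors in parallel, each spanning the full gap.
C₁ = κ₁ε₀A₁/d = 4.77 × 8.85×10⁻¹² × 2.54×10⁻⁵ / 3.83×10⁻³ = 2.80×10⁻¹³ F.
C₂ = κ₂ε₀A₂/d = 1.83 × 8.85×10⁻¹² × 1.29×10⁻⁵ / 3.83×10⁻³ = 5.45×10⁻¹⁴ F.
C = C₁ + C₂ = 3.34×10⁻¹³ F.
Q = CV = 3.34×10⁻¹³ × 160 = 5.35×10⁻¹¹ C.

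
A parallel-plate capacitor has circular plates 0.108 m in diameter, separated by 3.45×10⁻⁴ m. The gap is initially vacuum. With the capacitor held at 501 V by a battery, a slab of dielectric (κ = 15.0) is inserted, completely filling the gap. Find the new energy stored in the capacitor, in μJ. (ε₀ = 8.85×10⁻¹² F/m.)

A = π(0.108/2 m)² = 9.16×10⁻³ m².
Initially C₁ = ε₀A/d = 8.85×10⁻¹² × 9.16×10⁻³ / 3.45×10⁻⁴ = 2.35×10⁻¹⁰ F.
U₁ = 2.95×10⁻⁵ J.
Battery connected ⇒ V is held fixed. C₂ = 15.0 C₁ and U = ½CV², so U₂/U₁ = C₂/C₁ = 15.0.
U₂ = 15.0 × 2.95×10⁻⁵ = 4.42×10⁻⁴ J.

U ≈ 442 μJ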